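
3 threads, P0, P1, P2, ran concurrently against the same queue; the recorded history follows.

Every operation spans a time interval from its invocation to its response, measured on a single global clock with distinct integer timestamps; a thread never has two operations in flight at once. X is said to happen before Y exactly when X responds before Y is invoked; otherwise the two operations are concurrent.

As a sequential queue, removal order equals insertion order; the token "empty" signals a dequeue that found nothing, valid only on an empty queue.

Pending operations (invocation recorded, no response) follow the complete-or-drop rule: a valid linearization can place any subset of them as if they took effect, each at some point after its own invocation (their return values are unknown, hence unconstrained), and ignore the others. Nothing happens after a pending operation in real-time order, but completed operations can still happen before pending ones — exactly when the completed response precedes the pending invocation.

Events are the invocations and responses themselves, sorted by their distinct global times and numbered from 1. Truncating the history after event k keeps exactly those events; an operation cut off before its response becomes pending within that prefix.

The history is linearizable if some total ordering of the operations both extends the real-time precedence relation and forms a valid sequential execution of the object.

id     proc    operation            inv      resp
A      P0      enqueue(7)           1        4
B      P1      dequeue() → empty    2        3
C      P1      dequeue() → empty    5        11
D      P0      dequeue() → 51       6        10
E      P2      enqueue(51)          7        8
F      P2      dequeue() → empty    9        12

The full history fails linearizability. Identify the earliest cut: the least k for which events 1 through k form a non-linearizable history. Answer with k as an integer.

a valid linearization of events 1..11 exists, for instance B, A, E, F, D, C:
after step 1 (B dequeue() → empty): queue <>
after step 2 (A enqueue(7)): queue <7>
after step 3 (E enqueue(51)): queue <7,51>
after step 4 (F dequeue() (pending, included)): queue <51>
after step 5 (D dequeue() → 51): queue <>
after step 6 (C dequeue() → empty): queue <>
once event 12 joins (F's response, time 12), exhaustive search finds no witness
e.g. A, B, C, D, E, F: illegal at step 2, since B dequeue() → empty cannot apply there
e.g. A, B, C, E, D, F: illegal at step 2, since B dequeue() → empty cannot apply there

12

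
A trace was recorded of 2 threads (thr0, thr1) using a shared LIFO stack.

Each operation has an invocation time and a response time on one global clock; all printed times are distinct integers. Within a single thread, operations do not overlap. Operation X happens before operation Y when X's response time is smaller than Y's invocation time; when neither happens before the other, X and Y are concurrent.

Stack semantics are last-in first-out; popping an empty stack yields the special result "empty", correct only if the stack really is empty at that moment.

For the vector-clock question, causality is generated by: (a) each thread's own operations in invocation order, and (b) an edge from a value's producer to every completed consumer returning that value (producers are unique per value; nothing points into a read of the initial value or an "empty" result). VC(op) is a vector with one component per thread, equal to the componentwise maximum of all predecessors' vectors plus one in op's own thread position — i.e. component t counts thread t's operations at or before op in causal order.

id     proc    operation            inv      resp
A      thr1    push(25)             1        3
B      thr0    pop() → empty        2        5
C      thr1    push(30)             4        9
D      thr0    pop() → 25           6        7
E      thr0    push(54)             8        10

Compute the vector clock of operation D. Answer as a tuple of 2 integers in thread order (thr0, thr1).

(2, 1)

A (invocation 1): nothing precedes it; thr1's component alone gives (0, 1)
B (invocation 2): nothing precedes it; thr0's component alone gives (1, 0)
invoked at 4, C merges VC(A)=(0, 1) and bumps thr1's slot → (0, 2)
invoked at 6, D merges VC(A)=(0, 1), VC(B)=(1, 0) and bumps thr0's slot → (2, 1)
invoked at 8, E merges VC(D)=(2, 1) and bumps thr0's slot → (3, 1)
target: VC(D) = (2, 1)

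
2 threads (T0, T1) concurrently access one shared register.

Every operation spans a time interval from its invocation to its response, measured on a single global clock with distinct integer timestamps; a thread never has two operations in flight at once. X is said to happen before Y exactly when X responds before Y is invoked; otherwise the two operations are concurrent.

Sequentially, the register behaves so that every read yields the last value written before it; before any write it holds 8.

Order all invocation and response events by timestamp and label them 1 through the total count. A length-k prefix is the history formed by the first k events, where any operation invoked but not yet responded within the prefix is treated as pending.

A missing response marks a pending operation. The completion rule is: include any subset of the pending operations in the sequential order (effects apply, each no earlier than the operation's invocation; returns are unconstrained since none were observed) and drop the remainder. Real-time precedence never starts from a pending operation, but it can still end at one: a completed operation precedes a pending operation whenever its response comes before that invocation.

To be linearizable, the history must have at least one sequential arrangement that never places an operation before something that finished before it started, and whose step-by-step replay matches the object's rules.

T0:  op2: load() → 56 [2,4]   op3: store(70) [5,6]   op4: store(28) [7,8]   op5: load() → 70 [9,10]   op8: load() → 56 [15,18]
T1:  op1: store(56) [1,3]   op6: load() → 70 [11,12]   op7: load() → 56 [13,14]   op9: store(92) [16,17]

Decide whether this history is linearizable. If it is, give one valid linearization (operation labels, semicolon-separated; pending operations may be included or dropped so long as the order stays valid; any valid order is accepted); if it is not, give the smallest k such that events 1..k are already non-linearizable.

not linearizable — minimal violating prefix: 10 events

cut after 9 events: linearizable; cut after 10 events (op5 responds, time 10): not linearizable
real-time-consistent orders of the 5 completed operations: 2 — all fail the register replay
one such order, op1, op2, op3, op4, op5, breaks at step 5 where op5 load() → 70 is illegal
one such order, op2, op1, op3, op4, op5, breaks at step 1 where op2 load() → 56 is illegal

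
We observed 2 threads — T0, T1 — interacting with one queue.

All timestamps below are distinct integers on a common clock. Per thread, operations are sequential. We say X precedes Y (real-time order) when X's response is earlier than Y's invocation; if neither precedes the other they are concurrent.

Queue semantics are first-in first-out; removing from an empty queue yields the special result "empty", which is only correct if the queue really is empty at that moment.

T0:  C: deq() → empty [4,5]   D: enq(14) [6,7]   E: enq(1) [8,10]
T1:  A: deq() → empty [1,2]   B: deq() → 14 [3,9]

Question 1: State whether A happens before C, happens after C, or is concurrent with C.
Answer: before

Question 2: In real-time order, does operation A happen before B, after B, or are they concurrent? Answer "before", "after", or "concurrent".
Answer: before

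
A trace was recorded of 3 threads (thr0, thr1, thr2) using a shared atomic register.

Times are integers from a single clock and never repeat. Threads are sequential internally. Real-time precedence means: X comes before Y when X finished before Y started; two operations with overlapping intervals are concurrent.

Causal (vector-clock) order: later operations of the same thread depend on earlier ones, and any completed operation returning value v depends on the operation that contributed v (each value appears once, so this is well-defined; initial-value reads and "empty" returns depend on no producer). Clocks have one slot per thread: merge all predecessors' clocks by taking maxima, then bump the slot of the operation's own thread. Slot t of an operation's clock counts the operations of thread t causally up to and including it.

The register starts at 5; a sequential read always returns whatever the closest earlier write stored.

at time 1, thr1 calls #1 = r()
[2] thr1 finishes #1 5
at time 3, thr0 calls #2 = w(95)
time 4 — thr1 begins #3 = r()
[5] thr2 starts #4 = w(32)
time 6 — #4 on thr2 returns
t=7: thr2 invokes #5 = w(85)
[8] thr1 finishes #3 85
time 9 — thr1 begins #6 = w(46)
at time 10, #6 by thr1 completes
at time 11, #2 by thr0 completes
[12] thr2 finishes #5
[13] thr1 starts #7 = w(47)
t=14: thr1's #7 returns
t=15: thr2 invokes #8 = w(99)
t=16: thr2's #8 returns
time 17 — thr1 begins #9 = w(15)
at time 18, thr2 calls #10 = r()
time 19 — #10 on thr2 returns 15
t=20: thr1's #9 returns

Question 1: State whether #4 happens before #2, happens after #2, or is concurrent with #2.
Answer: concurrent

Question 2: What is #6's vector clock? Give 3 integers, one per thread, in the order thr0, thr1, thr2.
Answer: (0, 3, 2)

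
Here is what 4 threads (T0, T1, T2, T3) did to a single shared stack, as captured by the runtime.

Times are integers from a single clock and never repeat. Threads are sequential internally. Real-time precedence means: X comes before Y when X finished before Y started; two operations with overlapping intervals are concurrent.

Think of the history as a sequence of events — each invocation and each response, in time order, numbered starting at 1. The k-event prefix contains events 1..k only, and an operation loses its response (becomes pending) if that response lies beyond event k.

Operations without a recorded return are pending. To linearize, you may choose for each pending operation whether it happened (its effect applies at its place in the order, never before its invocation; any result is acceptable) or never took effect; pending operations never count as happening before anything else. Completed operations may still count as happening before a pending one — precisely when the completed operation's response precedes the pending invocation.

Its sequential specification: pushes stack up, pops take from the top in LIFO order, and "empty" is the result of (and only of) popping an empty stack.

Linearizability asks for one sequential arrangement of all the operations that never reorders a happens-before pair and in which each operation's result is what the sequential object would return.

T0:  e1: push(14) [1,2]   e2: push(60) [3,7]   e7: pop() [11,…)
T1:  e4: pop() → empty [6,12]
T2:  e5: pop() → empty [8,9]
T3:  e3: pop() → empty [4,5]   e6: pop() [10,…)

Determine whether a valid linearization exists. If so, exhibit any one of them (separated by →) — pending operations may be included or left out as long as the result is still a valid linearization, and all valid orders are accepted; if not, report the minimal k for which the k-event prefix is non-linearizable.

not linearizable — minimal violating prefix: 5 events

events 1..4 are fine; event 5 — the response of e3 at time 5 — makes the prefix non-linearizable
one real-time candidate order over the 2 completed operations — the stack replay rejects it
include/drop combinations of the 1 pending operation (e2) were all tried; none helps
e.g. e1, e3 (pending dropped): illegal at step 2, since e3 pop() → empty cannot apply there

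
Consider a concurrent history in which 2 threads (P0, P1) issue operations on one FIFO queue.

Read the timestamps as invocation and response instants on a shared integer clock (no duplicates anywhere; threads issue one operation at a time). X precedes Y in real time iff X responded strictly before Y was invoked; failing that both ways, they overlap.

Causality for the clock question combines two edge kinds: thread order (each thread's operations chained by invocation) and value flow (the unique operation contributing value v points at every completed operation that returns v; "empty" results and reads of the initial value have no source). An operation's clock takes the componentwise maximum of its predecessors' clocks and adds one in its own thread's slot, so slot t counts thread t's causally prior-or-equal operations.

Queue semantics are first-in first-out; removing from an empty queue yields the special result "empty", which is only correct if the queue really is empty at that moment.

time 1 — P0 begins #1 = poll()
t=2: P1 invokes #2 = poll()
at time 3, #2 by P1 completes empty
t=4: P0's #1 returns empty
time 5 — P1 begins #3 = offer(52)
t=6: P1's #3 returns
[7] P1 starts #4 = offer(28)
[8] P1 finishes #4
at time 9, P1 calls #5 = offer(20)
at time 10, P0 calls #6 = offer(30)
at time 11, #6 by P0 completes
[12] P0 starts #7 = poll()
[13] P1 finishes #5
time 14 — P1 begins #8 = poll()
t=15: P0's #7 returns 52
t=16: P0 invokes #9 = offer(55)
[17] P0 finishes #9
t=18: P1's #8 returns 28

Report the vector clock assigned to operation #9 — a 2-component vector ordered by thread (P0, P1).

(4, 2)

#2 (invocation 2): nothing precedes it; P1's component alone gives (0, 1)
#1 (invocation 1): nothing precedes it; P0's component alone gives (1, 0)
invoked at 5, #3 merges VC(#2)=(0, 1) and bumps P1's slot → (0, 2)
invoked at 10, #6 merges VC(#1)=(1, 0) and bumps P0's slot → (2, 0)
invoked at 7, #4 merges VC(#3)=(0, 2) and bumps P1's slot → (0, 3)
invoked at 9, #5 merges VC(#4)=(0, 3) and bumps P1's slot → (0, 4)
invoked at 14, #8 merges VC(#4)=(0, 3), VC(#5)=(0, 4) and bumps P1's slot → (0, 5)
invoked at 12, #7 merges VC(#3)=(0, 2), VC(#6)=(2, 0) and bumps P0's slot → (3, 2)
invoked at 16, #9 merges VC(#7)=(3, 2) and bumps P0's slot → (4, 2)
target: VC(#9) = (4, 2)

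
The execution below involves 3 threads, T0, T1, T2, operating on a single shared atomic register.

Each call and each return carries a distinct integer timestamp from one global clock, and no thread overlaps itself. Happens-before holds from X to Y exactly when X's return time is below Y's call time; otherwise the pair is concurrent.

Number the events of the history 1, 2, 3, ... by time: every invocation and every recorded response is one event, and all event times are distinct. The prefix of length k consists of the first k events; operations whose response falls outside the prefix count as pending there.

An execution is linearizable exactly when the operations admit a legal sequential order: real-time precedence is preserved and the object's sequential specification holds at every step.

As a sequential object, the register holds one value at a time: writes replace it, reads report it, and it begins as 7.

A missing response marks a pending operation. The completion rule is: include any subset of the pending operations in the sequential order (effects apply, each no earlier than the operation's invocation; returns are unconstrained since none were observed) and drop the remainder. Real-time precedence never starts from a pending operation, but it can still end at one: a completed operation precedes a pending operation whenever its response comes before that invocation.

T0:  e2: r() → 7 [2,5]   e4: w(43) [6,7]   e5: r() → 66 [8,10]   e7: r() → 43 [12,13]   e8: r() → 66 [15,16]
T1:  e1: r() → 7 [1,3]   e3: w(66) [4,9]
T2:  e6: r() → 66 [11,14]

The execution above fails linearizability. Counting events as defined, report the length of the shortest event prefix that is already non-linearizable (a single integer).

13

a valid linearization of events 1..12 exists, for instance e1, e2, e4, e3, e5:
after step 1 (e1 r() → 7): value 7
after step 2 (e2 r() → 7): value 7
after step 3 (e4 w(43)): value 43
after step 4 (e3 w(66)): value 66
after step 5 (e5 r() → 66): value 66
at event 13 (e7's time-13 response) nothing linearizes any more
no escape via the 1 pending operation (e6): every completion choice fails
take e1, e2, e3, e4, e5, e7 (pending dropped): step 5 already fails, because e5 r() → 66 cannot occur there
take e1, e2, e4, e3, e5, e7 (pending dropped): step 6 already fails, because e7 r() → 43 cannot occur there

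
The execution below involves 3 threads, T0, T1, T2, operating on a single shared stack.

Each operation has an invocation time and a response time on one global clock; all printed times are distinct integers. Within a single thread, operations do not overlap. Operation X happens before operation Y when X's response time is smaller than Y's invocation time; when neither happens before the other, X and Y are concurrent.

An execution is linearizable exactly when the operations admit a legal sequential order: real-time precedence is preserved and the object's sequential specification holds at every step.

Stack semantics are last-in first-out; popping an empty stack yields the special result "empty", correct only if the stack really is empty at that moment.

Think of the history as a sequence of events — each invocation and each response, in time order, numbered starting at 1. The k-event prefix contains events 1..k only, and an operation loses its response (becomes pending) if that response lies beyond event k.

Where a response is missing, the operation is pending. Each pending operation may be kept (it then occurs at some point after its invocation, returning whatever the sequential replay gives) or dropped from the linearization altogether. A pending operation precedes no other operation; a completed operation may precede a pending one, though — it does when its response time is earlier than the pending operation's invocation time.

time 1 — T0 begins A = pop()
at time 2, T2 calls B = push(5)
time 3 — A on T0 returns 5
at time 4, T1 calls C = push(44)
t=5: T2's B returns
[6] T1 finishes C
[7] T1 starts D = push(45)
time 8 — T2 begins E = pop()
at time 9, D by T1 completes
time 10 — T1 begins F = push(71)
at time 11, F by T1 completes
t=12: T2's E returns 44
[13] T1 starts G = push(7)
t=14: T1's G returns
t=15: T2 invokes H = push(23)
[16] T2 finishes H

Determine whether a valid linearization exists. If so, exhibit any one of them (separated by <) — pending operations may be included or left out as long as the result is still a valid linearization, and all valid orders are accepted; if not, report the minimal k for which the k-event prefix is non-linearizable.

1. B push(5), leaving stack <5>
2. A pop() → 5, leaving stack <>
3. C push(44), leaving stack <44>
4. E pop() → 44, leaving stack <>
5. D push(45), leaving stack <45>
6. F push(71), leaving stack <45,71>
7. G push(7), leaving stack <45,71,7>
8. H push(23), leaving stack <45,71,7,23>

linearizable — witness: B < A < C < E < D < F < G < H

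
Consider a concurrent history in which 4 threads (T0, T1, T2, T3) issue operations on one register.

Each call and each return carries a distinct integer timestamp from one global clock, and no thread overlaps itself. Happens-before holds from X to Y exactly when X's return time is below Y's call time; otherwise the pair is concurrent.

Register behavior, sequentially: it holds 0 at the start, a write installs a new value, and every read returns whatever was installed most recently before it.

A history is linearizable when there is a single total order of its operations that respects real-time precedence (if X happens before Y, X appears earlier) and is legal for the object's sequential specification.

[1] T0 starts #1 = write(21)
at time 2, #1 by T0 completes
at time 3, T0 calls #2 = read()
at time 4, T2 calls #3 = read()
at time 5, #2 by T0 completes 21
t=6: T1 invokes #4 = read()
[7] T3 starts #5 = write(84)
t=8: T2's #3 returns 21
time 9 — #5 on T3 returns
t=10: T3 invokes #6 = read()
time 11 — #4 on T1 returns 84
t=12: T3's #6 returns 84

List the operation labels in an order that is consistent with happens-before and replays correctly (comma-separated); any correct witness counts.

#1, #2, #3, #5, #4, #6

after step 1 (#1 write(21)): value 21
after step 2 (#2 read() → 21): value 21
after step 3 (#3 read() → 21): value 21
after step 4 (#5 write(84)): value 84
after step 5 (#4 read() → 84): value 84
after step 6 (#6 read() → 84): value 84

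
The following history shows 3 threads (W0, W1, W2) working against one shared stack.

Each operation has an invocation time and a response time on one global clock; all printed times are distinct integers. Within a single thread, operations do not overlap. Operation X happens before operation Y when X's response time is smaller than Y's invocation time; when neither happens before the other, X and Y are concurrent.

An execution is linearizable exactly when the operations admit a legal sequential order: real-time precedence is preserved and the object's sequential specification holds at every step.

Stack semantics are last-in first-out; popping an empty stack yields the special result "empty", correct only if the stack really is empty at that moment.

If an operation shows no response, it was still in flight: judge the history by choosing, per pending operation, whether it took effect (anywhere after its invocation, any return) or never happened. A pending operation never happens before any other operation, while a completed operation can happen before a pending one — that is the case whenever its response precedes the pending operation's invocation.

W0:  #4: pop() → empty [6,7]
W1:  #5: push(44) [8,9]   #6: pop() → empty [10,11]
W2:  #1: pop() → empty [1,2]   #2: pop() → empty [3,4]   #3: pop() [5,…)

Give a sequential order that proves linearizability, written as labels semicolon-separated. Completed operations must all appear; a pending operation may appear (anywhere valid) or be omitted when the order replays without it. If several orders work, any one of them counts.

#1; #2; #4; #5; #3; #6

after step 1 (#1 pop() → empty): stack <>
after step 2 (#2 pop() → empty): stack <>
after step 3 (#4 pop() → empty): stack <>
after step 4 (#5 push(44)): stack <44>
after step 5 (#3 pop() (pending, included)): stack <>
after step 6 (#6 pop() → empty): stack <>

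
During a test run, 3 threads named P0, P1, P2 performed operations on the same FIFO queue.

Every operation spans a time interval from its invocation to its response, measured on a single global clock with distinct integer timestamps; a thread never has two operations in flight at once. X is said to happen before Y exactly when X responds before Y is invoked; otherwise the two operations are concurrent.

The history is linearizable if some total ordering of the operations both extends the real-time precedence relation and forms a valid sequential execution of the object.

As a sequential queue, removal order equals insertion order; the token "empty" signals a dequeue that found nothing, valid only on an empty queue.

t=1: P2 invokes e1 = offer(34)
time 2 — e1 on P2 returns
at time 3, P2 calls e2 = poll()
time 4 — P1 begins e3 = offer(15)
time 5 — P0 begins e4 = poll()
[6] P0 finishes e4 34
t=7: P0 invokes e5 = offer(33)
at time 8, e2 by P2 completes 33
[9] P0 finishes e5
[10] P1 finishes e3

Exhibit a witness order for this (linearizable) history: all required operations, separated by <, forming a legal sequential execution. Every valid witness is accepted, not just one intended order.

e1 < e4 < e5 < e2 < e3

1. e1 offer(34), leaving queue <34>
2. e4 poll() → 34, leaving queue <>
3. e5 offer(33), leaving queue <33>
4. e2 poll() → 33, leaving queue <>
5. e3 offer(15), leaving queue <15>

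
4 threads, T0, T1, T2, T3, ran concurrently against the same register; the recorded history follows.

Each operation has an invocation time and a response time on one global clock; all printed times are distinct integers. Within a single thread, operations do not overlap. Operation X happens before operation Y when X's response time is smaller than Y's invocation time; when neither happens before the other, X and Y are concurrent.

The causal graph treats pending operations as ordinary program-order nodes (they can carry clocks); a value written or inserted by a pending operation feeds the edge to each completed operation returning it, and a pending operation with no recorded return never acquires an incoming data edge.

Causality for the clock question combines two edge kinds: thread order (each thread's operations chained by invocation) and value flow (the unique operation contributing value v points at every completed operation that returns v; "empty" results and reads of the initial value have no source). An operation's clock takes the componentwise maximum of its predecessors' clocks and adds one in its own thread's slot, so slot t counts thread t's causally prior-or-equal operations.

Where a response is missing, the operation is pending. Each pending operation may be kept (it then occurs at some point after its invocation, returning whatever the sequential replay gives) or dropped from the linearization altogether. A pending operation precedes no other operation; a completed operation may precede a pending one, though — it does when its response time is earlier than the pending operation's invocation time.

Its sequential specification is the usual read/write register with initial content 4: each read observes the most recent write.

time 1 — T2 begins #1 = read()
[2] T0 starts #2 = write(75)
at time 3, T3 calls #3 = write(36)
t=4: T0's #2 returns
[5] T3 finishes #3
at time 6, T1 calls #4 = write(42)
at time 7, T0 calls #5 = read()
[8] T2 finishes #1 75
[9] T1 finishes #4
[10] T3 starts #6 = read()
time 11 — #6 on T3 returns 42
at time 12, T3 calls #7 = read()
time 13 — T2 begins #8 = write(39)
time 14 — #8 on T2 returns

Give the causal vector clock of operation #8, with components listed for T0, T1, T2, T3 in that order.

(1, 0, 2, 0)

root op #3, invoked 3: fresh clock plus T3's own tick → (0, 0, 0, 1)
root op #4, invoked 6: fresh clock plus T1's own tick → (0, 1, 0, 0)
root op #2, invoked 2: fresh clock plus T0's own tick → (1, 0, 0, 0)
merge at #1 (invoked 1): VC(#2)=(1, 0, 0, 0), own-thread bump on T2 → (1, 0, 1, 0)
merge at #5 (invoked 7): VC(#2)=(1, 0, 0, 0), own-thread bump on T0 → (2, 0, 0, 0)
merge at #6 (invoked 10): VC(#3)=(0, 0, 0, 1), VC(#4)=(0, 1, 0, 0), own-thread bump on T3 → (0, 1, 0, 2)
merge at #8 (invoked 13): VC(#1)=(1, 0, 1, 0), own-thread bump on T2 → (1, 0, 2, 0)
merge at #7 (invoked 12): VC(#6)=(0, 1, 0, 2), own-thread bump on T3 → (0, 1, 0, 3)
target: VC(#8) = (1, 0, 2, 0)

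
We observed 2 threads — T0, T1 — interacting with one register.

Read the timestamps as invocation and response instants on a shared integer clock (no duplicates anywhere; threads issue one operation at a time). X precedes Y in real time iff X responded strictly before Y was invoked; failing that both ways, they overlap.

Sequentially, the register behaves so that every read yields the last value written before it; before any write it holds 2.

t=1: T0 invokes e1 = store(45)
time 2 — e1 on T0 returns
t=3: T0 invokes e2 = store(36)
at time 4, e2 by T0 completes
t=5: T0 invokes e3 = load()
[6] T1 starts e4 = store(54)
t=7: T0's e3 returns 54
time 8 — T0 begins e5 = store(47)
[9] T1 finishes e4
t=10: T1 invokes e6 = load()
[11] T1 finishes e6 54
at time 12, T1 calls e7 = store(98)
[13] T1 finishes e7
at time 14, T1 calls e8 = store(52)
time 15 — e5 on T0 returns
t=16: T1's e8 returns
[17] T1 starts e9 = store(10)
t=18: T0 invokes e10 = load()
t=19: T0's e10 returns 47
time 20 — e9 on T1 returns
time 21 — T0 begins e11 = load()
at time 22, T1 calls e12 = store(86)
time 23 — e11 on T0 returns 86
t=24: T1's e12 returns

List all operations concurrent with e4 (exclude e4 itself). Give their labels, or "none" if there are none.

concurrent with e4 ([6,9]): every op whose interval crosses 6..9
e1 [1,2]: before
e2 [3,4]: before
e3 [5,7]: concurrent
e5 [8,15]: concurrent
e6 [10,11]: after
e7 [12,13]: after
e8 [14,16]: after
e9 [17,20]: after
e10 [18,19]: after
e11 [21,23]: after
e12 [22,24]: after

e3, e5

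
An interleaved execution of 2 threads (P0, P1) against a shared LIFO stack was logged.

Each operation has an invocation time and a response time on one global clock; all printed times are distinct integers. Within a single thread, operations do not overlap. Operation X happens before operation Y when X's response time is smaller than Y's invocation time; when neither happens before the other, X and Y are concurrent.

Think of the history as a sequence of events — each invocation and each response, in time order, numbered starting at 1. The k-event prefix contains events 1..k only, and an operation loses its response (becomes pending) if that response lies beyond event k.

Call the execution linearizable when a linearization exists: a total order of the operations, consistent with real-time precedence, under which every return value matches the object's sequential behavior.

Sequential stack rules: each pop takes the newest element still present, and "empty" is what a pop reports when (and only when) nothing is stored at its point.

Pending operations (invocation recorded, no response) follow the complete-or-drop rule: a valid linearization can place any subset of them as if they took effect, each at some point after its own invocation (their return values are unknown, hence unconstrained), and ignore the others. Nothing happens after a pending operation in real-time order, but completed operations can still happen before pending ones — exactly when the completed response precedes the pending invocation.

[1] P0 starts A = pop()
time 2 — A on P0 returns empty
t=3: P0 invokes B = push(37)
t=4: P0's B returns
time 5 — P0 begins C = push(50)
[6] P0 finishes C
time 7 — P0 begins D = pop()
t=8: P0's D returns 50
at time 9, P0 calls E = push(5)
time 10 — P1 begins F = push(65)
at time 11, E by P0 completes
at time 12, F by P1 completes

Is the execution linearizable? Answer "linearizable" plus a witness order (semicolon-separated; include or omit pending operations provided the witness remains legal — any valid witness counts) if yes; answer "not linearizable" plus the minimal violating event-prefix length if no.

1. A pop() → empty, leaving stack <>
2. B push(37), leaving stack <37>
3. C push(50), leaving stack <37,50>
4. D pop() → 50, leaving stack <37>
5. E push(5), leaving stack <37,5>
6. F push(65), leaving stack <37,5,65>

linearizable — witness: A; B; C; D; E; F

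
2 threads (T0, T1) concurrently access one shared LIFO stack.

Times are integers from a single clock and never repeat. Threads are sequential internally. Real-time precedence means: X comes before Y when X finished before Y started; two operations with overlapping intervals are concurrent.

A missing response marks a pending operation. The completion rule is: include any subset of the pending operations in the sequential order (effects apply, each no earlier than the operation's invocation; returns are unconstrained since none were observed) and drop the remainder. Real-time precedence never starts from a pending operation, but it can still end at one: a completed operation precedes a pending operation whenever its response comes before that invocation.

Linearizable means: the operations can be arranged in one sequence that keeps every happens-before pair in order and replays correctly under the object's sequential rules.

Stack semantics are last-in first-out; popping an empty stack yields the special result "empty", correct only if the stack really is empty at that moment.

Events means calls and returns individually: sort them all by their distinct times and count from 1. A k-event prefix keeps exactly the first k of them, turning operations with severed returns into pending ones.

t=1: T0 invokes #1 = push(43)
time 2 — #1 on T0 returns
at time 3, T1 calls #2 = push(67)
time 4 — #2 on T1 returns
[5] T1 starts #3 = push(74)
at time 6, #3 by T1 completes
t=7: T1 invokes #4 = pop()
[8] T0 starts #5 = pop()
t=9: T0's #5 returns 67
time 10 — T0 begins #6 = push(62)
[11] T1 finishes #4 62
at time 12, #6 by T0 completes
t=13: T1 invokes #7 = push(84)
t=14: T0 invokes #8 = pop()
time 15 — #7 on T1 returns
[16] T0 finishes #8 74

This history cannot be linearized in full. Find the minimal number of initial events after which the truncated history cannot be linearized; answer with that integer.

11

a valid linearization of events 1..10 exists, for instance #1, #2, #3, #4, #5:
1. #1 push(43), leaving stack <43>
2. #2 push(67), leaving stack <43,67>
3. #3 push(74), leaving stack <43,67,74>
4. #4 pop() (pending, included), leaving stack <43,67>
5. #5 pop() → 67, leaving stack <43>
once event 11 joins (#4's response, time 11), exhaustive search finds no witness
every completion of the 1 pending operation (#6) was checked; none linearizes
sample order #1, #2, #3, #4, #5 (pending dropped) stalls at step 4 — #4 pop() → 62 has no legal effect
sample order #1, #2, #3, #5, #4 (pending dropped) stalls at step 4 — #5 pop() → 67 has no legal effect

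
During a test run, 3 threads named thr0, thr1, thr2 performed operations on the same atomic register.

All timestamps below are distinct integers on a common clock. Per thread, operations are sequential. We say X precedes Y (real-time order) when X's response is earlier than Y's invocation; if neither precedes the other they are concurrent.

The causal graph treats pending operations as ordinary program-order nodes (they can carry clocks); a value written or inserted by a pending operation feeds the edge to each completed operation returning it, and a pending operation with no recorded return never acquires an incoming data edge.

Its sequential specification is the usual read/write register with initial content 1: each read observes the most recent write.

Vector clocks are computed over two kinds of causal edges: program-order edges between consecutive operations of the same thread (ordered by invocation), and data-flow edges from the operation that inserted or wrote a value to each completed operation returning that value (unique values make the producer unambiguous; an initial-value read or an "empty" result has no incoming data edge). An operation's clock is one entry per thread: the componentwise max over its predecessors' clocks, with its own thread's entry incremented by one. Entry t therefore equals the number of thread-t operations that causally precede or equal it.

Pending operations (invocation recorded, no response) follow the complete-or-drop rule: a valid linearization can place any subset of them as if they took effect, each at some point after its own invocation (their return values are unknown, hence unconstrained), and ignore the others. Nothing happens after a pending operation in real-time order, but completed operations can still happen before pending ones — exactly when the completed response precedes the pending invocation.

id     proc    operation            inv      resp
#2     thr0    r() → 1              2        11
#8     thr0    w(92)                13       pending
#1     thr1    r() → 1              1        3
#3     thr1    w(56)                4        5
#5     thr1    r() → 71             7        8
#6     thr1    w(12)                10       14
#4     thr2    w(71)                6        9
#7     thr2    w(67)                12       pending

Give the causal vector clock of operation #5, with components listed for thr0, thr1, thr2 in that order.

root op #4, invoked 6: fresh clock plus thr2's own tick → (0, 0, 1)
root op #1, invoked 1: fresh clock plus thr1's own tick → (0, 1, 0)
root op #2, invoked 2: fresh clock plus thr0's own tick → (1, 0, 0)
invoked at 12, #7 merges VC(#4)=(0, 0, 1) and bumps thr2's slot → (0, 0, 2)
invoked at 4, #3 merges VC(#1)=(0, 1, 0) and bumps thr1's slot → (0, 2, 0)
invoked at 13, #8 merges VC(#2)=(1, 0, 0) and bumps thr0's slot → (2, 0, 0)
invoked at 7, #5 merges VC(#3)=(0, 2, 0), VC(#4)=(0, 0, 1) and bumps thr1's slot → (0, 3, 1)
invoked at 10, #6 merges VC(#5)=(0, 3, 1) and bumps thr1's slot → (0, 4, 1)
target: VC(#5) = (0, 3, 1)

(0, 3, 1)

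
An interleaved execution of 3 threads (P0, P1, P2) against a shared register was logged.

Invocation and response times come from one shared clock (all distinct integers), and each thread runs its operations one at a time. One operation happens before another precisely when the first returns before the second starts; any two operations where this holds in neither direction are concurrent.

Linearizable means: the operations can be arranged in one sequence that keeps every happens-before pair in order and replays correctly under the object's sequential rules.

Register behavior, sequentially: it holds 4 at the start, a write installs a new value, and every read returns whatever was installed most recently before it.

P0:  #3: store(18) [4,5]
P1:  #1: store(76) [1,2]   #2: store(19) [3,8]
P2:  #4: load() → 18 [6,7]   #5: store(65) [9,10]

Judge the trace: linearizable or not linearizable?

linearizable

a witness: #1, #2, #3, #4, #5
step 1: #1 store(76) — value 76
step 2: #2 store(19) — value 19
step 3: #3 store(18) — value 18
step 4: #4 load() → 18 — value 18
step 5: #5 store(65) — value 65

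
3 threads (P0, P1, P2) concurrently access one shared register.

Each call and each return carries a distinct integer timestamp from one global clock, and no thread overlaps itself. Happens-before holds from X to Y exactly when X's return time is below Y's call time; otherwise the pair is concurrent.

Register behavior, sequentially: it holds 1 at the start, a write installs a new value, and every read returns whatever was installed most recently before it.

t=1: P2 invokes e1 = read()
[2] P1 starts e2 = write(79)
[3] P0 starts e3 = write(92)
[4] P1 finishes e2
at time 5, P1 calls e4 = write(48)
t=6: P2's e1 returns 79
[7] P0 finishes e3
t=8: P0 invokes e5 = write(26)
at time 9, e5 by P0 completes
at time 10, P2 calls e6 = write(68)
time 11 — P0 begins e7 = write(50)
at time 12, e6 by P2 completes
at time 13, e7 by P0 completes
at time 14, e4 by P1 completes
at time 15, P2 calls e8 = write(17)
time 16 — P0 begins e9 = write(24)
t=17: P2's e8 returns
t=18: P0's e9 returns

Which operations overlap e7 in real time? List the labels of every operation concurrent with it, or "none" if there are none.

e4, e6

concurrent with e7 ([11,13]): every op whose interval crosses 11..13
e1 [1,6]: before
e2 [2,4]: before
e3 [3,7]: before
e4 [5,14]: concurrent
e5 [8,9]: before
e6 [10,12]: concurrent
e8 [15,17]: after
e9 [16,18]: after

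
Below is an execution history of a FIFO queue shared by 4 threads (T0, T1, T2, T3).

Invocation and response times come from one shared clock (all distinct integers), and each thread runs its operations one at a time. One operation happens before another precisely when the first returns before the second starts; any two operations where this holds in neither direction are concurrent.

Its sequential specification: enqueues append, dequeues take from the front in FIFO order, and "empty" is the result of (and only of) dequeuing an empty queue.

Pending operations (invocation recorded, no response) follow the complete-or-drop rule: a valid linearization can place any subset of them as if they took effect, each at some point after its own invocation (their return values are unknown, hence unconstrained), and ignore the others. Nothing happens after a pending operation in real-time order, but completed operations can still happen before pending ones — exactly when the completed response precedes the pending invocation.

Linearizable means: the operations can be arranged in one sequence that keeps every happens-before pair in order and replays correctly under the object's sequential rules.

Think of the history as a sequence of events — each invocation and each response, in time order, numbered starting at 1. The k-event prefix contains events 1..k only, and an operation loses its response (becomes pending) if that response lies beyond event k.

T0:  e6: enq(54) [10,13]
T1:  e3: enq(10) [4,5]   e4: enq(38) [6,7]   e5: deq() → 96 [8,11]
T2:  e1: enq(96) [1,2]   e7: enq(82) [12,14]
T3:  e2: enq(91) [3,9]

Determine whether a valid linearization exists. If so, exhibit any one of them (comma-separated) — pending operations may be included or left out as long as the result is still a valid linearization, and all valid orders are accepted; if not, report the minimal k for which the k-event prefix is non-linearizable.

linearizable — witness: e1, e2, e3, e4, e5, e6, e7

after step 1 (e1 enq(96)): queue <96>
after step 2 (e2 enq(91)): queue <96,91>
after step 3 (e3 enq(10)): queue <96,91,10>
after step 4 (e4 enq(38)): queue <96,91,10,38>
after step 5 (e5 deq() → 96): queue <91,10,38>
after step 6 (e6 enq(54)): queue <91,10,38,54>
after step 7 (e7 enq(82)): queue <91,10,38,54,82>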